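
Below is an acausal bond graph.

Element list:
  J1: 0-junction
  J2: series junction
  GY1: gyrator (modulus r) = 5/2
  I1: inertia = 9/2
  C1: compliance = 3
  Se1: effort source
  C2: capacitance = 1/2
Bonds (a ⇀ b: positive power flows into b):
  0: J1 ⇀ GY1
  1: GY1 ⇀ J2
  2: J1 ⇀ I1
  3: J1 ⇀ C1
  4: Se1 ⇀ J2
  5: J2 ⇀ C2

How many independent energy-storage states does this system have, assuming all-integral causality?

3  (C1, C2, I1 all integral)

b4 stroke at J2  (Se1 (Se) sets effort on bond)
b2 stroke at I1  (I1 outputs flow p/I1)
b3 stroke at J1  (C1 outputs effort q/C1)
b0 stroke at GY1  (J1 effort already set via bond 3)
b1 stroke at GY1  (through GY1, causality inverts; strokes same side of GY1)
b5 stroke at J2  (1-jn J2 has f-setter on 1)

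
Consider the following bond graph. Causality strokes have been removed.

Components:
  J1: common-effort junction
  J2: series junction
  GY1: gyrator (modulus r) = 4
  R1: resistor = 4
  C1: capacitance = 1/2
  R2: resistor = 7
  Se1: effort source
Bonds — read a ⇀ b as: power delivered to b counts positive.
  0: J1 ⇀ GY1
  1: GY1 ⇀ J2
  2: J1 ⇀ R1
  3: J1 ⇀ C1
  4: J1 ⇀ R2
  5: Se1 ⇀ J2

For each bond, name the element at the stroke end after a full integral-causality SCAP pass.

bond 0 |GY1
bond 1 |GY1
bond 2 |R1
bond 3 |J1
bond 4 |R2
bond 5 |J2

bond 5 stroke at J2  (Se1: effort source, stroke at far end)
bond 1 stroke at GY1  (only one flow-in slot at J2)
bond 0 stroke at GY1  (through GY1, causality inverts; strokes same side of GY1)
bond 3 stroke at J1  (prefer integral on C1)
bond 2 stroke at R1  (common-e at J1 fixed by 3)
bond 4 stroke at R2  (0-jn J1 has e-setter on 3)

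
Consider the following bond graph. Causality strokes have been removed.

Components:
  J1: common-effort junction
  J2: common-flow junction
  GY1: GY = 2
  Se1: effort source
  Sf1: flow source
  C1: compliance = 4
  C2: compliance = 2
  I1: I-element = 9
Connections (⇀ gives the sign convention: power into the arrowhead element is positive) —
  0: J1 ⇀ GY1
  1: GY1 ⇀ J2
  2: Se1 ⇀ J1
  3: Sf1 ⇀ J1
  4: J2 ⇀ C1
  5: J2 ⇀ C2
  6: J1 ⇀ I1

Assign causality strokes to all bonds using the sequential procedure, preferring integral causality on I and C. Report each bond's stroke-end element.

bond 0 →GY1
bond 1 →GY1
bond 2 →J1
bond 3 →Sf1
bond 4 →J2
bond 5 →J2
bond 6 →I1

b2 →J1  (Se1 fixes effort; stroke away)
b3 →Sf1  (Sf1 fixes flow; stroke at Sf1)
b0 →GY1  (0-jn J1 has e-setter on 2)
b6 →I1  (J1: bond 2 brought effort, rest push out)
b1 →GY1  (GY1: gyrator matches bond 0)
b4 →J2  (J2: bond 1 brought flow, rest push out)
b5 →J2  (J2: bond 1 brought flow, rest push out)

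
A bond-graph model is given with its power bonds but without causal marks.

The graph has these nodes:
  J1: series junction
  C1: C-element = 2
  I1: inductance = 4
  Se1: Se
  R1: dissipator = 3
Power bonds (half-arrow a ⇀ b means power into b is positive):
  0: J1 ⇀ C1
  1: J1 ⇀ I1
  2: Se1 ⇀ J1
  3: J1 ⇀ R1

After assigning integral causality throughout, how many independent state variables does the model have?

bond 2 →J1  (Se1: effort source, stroke at far end)
bond 0 →J1  (C1 integral (e out))
bond 1 →I1  (I1: I, integral causality)
bond 3 →J1  (J1 flow already set via bond 1)

2  (C1, I1 all integral)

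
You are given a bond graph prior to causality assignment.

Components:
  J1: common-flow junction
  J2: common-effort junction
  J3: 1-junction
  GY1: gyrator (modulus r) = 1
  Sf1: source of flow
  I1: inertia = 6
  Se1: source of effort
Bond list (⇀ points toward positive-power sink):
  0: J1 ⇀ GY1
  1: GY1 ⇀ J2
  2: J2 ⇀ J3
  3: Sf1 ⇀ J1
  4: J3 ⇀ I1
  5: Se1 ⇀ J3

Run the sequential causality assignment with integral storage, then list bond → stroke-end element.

#3 stroke at Sf1  (source Sf1 imposes f)
#5 stroke at J3  (Se1: effort source, stroke at far end)
#0 stroke at J1  (J1 flow already set via bond 3)
#1 stroke at J2  (GY1: gyrator matches bond 0)
#2 stroke at J3  (common-e at J2 fixed by 1)
#4 stroke at I1  (J3: last free bond brings flow in)

b0 stroke at J1
b1 stroke at J2
b2 stroke at J3
b3 stroke at Sf1
b4 stroke at I1
b5 stroke at J3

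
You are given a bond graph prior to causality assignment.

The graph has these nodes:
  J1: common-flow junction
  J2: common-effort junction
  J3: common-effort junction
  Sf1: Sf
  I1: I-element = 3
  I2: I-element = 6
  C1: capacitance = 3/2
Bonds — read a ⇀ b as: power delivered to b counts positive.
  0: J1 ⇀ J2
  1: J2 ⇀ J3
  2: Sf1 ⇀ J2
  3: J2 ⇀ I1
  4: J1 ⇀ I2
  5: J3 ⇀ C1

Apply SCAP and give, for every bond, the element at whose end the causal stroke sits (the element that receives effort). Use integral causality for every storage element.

bond 0 stroke→J1
bond 1 stroke→J2
bond 2 stroke→Sf1
bond 3 stroke→I1
bond 4 stroke→I2
bond 5 stroke→J3

bond 2 stroke at Sf1  (source Sf1 imposes f)
bond 3 stroke at I1  (I1 integral (f out))
bond 4 stroke at I2  (prefer integral on I2)
bond 0 stroke at J1  (common-f at J1 fixed by 4)
bond 1 stroke at J2  (J2: last free bond brings effort in)
bond 5 stroke at J3  (only one effort-in slot at J3)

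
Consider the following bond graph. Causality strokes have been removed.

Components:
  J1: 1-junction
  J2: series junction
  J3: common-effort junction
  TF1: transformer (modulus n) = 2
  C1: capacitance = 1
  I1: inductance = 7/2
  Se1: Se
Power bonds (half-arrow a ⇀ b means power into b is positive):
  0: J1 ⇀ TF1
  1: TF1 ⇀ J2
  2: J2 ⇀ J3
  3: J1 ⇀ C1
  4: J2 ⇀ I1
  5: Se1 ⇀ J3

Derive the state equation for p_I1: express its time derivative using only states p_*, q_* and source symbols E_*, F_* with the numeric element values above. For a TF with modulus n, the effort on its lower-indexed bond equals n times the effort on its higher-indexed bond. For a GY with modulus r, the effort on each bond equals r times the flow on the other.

b5 stroke at J3  (Se1 fixes effort; stroke away)
b2 stroke at J2  (J3: bond 5 brought effort, rest push out)
b3 stroke at J1  (C1 integral (e out))
b0 stroke at TF1  (only one flow-in slot at J1)
b1 stroke at J2  (TF1: transformer flips bond 0)
b4 stroke at I1  (J2 needs exactly one f-in)

dp_I1/dt = -E_Se1 - q_C1/2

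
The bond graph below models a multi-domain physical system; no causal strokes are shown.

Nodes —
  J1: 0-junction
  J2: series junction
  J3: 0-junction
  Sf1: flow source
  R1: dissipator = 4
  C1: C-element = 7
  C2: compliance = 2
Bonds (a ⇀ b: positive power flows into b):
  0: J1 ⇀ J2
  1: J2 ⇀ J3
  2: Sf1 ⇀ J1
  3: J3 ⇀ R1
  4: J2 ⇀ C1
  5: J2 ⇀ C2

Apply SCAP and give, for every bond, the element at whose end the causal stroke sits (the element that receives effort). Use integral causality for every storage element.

β0 |J1
β1 |J2
β2 |Sf1
β3 |J3
β4 |J2
β5 |J2

bond 2 stroke at Sf1  (Sf1 (Sf) sets flow on bond)
bond 0 stroke at J1  (J1: last free bond brings effort in)
bond 1 stroke at J2  (1-jn J2 has f-setter on 0)
bond 4 stroke at J2  (J2: bond 0 brought flow, rest push out)
bond 5 stroke at J2  (1-jn J2 has f-setter on 0)
bond 3 stroke at J3  (J3: last free bond brings effort in)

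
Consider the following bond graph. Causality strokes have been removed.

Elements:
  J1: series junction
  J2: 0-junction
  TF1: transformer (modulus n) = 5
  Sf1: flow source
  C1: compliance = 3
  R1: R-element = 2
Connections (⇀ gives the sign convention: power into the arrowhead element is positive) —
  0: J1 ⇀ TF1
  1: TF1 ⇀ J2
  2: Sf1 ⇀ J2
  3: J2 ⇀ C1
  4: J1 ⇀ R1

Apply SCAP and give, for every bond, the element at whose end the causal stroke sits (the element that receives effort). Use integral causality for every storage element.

β0 |J1
β1 |TF1
β2 |Sf1
β3 |J2
β4 |R1

β2 |Sf1  (source Sf1 imposes f)
β3 |J2  (C1 outputs effort q/C1)
β1 |TF1  (J2 effort already set via bond 3)
β0 |J1  (through TF1, causality passes straight; one stroke at TF1)
β4 |R1  (J1 needs exactly one f-in)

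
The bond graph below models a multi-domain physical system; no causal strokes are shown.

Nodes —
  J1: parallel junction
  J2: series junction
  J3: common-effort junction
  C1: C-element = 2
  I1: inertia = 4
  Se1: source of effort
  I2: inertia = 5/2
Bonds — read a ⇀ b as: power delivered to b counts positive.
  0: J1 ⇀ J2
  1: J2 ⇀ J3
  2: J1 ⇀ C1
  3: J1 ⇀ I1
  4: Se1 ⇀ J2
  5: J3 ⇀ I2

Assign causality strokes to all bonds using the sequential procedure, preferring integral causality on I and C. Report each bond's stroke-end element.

β0 →J2
β1 →J3
β2 →J1
β3 →I1
β4 →J2
β5 →I2

#4 stroke at J2  (source Se1 imposes e)
#2 stroke at J1  (C1: C, integral causality)
#0 stroke at J2  (common-e at J1 fixed by 2)
#3 stroke at I1  (common-e at J1 fixed by 2)
#1 stroke at J3  (only one flow-in slot at J2)
#5 stroke at I2  (J3 effort already set via bond 1)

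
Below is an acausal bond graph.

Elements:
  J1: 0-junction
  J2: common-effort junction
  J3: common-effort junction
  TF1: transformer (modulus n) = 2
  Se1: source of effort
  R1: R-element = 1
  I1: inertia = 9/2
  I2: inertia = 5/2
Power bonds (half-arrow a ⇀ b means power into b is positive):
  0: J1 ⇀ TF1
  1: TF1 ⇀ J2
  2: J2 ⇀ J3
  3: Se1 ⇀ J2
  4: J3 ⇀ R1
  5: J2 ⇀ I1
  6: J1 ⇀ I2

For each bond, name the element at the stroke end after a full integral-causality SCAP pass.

#0 →J1
#1 →TF1
#2 →J3
#3 →J2
#4 →R1
#5 →I1
#6 →I2

#3 →J2  (Se1: effort source, stroke at far end)
#1 →TF1  (common-e at J2 fixed by 3)
#2 →J3  (0-jn J2 has e-setter on 3)
#5 →I1  (J2: bond 3 brought effort, rest push out)
#4 →R1  (J3 effort already set via bond 2)
#0 →J1  (TF TF1: opposite of bond 1)
#6 →I2  (0-jn J1 has e-setter on 0)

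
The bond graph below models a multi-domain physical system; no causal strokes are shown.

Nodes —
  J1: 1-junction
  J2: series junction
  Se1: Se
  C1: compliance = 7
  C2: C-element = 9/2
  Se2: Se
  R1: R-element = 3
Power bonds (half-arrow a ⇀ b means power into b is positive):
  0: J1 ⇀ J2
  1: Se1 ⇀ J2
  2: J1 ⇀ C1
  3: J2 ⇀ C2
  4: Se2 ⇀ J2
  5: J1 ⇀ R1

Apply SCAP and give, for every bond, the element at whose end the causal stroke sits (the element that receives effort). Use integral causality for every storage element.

β1 stroke→J2  (source Se1 imposes e)
β4 stroke→J2  (Se2 (Se) sets effort on bond)
β2 stroke→J1  (C1 integral (e out))
β3 stroke→J2  (prefer integral on C2)
β0 stroke→J1  (J2 needs exactly one f-in)
β5 stroke→R1  (closing 1-jn rule on J1)

b0 |J1
b1 |J2
b2 |J1
b3 |J2
b4 |J2
b5 |R1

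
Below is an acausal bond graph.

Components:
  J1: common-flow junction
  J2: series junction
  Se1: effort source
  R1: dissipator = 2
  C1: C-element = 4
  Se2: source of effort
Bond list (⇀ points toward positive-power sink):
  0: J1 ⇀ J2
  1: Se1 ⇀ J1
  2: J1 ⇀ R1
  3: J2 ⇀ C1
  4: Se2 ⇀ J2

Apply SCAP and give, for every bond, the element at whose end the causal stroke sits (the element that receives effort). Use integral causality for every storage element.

b0 stroke at J1
b1 stroke at J1
b2 stroke at R1
b3 stroke at J2
b4 stroke at J2

β1 stroke→J1  (Se1: effort source, stroke at far end)
β4 stroke→J2  (source Se2 imposes e)
β3 stroke→J2  (C1: C, integral causality)
β0 stroke→J1  (J2 needs exactly one f-in)
β2 stroke→R1  (closing 1-jn rule on J1)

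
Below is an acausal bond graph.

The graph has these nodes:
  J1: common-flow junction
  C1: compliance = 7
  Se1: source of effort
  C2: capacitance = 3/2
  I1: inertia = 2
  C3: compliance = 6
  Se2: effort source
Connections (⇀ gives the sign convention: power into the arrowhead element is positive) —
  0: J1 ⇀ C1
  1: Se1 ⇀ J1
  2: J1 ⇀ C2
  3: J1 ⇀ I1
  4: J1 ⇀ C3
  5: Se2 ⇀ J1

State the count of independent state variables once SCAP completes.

bond 1 stroke at J1  (Se1: effort source, stroke at far end)
bond 5 stroke at J1  (source Se2 imposes e)
bond 0 stroke at J1  (C1 outputs effort q/C1)
bond 2 stroke at J1  (prefer integral on C2)
bond 3 stroke at I1  (I1: I, integral causality)
bond 4 stroke at J1  (1-jn J1 has f-setter on 3)

4  (C1, C2, C3, I1 all integral)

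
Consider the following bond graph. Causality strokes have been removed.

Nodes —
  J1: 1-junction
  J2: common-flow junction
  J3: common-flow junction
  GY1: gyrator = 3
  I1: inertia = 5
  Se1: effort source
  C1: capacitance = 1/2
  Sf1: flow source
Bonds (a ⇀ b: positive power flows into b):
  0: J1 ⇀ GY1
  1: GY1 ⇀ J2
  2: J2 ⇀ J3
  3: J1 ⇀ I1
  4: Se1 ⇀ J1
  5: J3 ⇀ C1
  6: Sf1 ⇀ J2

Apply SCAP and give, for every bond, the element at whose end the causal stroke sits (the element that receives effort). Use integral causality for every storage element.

b0 →J1
b1 →J2
b2 →J2
b3 →I1
b4 →J1
b5 →J3
b6 →Sf1

β4 stroke→J1  (source Se1 imposes e)
β6 stroke→Sf1  (source Sf1 imposes f)
β1 stroke→J2  (J2: bond 6 brought flow, rest push out)
β2 stroke→J2  (common-f at J2 fixed by 6)
β5 stroke→J3  (common-f at J3 fixed by 2)
β0 stroke→J1  (GY1: gyrator matches bond 1)
β3 stroke→I1  (closing 1-jn rule on J1)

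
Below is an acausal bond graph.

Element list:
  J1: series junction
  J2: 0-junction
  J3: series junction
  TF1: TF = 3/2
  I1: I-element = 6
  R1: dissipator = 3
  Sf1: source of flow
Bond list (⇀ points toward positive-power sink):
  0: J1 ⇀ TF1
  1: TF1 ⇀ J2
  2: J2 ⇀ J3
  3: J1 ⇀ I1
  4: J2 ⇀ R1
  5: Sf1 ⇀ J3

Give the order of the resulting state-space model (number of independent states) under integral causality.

1  (I1 all integral)

b5 |Sf1  (Sf1 (Sf) sets flow on bond)
b2 |J3  (J3: bond 5 brought flow, rest push out)
b3 |I1  (I1 integral (f out))
b0 |J1  (common-f at J1 fixed by 3)
b1 |TF1  (through TF1, causality passes straight; one stroke at TF1)
b4 |J2  (only one effort-in slot at J2)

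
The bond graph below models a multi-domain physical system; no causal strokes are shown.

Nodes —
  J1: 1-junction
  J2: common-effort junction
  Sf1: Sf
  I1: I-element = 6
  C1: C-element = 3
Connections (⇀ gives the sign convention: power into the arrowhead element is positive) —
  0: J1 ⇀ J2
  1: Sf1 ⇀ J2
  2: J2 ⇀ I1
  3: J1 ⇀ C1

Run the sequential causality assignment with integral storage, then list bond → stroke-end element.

β0 stroke→J2
β1 stroke→Sf1
β2 stroke→I1
β3 stroke→J1

bond 1 |Sf1  (Sf1 (Sf) sets flow on bond)
bond 2 |I1  (I1 outputs flow p/I1)
bond 0 |J2  (J2 needs exactly one e-in)
bond 3 |J1  (J1: bond 0 brought flow, rest push out)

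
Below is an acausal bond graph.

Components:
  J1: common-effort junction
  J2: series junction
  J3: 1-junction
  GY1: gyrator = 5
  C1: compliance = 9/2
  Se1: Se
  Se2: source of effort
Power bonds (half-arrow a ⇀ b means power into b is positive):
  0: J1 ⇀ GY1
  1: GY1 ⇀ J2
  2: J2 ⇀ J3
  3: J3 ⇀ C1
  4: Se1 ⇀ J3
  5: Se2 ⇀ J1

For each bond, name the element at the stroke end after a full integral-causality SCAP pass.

bond 4 stroke at J3  (Se1: effort source, stroke at far end)
bond 5 stroke at J1  (Se2 (Se) sets effort on bond)
bond 0 stroke at GY1  (J1 effort already set via bond 5)
bond 1 stroke at GY1  (GY1 both-in/both-out from 0)
bond 2 stroke at J2  (J2 flow already set via bond 1)
bond 3 stroke at J3  (J3 flow already set via bond 2)

β0 →GY1
β1 →GY1
β2 →J2
β3 →J3
β4 →J3
β5 →J1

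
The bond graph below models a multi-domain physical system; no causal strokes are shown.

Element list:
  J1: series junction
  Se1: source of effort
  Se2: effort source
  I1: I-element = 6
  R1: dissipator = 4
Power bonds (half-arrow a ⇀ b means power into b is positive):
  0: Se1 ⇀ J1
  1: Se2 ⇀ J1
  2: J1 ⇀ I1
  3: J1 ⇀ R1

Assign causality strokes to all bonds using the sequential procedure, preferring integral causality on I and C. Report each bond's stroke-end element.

b0 stroke→J1
b1 stroke→J1
b2 stroke→I1
b3 stroke→J1

b0 stroke at J1  (Se1: effort source, stroke at far end)
b1 stroke at J1  (Se2: effort source, stroke at far end)
b2 stroke at I1  (prefer integral on I1)
b3 stroke at J1  (common-f at J1 fixed by 2)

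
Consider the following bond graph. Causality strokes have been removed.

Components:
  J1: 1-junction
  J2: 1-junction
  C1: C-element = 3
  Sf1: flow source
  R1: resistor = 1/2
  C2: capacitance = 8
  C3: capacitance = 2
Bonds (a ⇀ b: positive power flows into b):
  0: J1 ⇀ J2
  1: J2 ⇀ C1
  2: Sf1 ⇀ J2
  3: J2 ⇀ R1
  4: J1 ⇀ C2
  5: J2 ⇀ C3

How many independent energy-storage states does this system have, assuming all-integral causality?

3  (C1, C2, C3 all integral)

bond 2 stroke at Sf1  (Sf1 (Sf) sets flow on bond)
bond 0 stroke at J2  (J2 flow already set via bond 2)
bond 1 stroke at J2  (common-f at J2 fixed by 2)
bond 3 stroke at J2  (J2: bond 2 brought flow, rest push out)
bond 5 stroke at J2  (J2: bond 2 brought flow, rest push out)
bond 4 stroke at J1  (common-f at J1 fixed by 0)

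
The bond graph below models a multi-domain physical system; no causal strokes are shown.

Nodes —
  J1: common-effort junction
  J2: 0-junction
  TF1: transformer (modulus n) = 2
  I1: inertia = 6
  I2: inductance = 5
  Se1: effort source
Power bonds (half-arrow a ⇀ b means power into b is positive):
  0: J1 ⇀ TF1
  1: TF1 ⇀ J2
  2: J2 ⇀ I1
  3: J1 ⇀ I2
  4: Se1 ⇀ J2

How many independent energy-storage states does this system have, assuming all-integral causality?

2  (I1, I2 all integral)

bond 4 |J2  (Se1 (Se) sets effort on bond)
bond 1 |TF1  (J2 effort already set via bond 4)
bond 2 |I1  (common-e at J2 fixed by 4)
bond 0 |J1  (TF1 one-in-one-out from 1)
bond 3 |I2  (J1 effort already set via bond 0)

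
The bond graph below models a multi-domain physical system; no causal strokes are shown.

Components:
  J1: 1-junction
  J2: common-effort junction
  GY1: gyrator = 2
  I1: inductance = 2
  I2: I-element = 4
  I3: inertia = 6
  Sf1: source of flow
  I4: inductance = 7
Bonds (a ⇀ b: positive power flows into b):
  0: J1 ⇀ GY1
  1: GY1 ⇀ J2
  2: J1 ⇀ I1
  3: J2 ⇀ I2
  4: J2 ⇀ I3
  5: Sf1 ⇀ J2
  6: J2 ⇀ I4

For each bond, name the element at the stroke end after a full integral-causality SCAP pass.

b0 stroke→J1
b1 stroke→J2
b2 stroke→I1
b3 stroke→I2
b4 stroke→I3
b5 stroke→Sf1
b6 stroke→I4

β5 stroke at Sf1  (source Sf1 imposes f)
β2 stroke at I1  (I1 outputs flow p/I1)
β0 stroke at J1  (common-f at J1 fixed by 2)
β1 stroke at J2  (through GY1, causality inverts; strokes same side of GY1)
β3 stroke at I2  (common-e at J2 fixed by 1)
β4 stroke at I3  (common-e at J2 fixed by 1)
β6 stroke at I4  (J2 effort already set via bond 1)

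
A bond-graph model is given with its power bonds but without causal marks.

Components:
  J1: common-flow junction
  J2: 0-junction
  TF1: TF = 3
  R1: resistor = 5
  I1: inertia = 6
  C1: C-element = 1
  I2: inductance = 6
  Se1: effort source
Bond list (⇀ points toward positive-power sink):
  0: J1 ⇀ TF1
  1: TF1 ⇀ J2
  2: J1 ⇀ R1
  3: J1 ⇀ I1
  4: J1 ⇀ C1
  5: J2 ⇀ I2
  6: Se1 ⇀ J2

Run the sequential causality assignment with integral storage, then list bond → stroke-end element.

b0 stroke→J1
b1 stroke→TF1
b2 stroke→J1
b3 stroke→I1
b4 stroke→J1
b5 stroke→I2
b6 stroke→J2

bond 6 stroke→J2  (Se1 fixes effort; stroke away)
bond 1 stroke→TF1  (J2 effort already set via bond 6)
bond 5 stroke→I2  (J2: bond 6 brought effort, rest push out)
bond 0 stroke→J1  (TF1: transformer flips bond 1)
bond 3 stroke→I1  (I1 integral (f out))
bond 2 stroke→J1  (common-f at J1 fixed by 3)
bond 4 stroke→J1  (common-f at J1 fixed by 3)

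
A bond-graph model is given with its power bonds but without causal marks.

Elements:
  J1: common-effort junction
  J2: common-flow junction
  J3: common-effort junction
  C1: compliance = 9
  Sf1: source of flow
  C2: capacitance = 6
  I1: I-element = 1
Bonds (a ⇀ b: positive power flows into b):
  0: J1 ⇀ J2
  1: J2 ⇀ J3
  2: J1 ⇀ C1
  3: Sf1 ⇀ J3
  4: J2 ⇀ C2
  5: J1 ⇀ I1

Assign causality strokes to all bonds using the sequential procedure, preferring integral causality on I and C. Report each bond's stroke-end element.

bond 0 stroke→J2
bond 1 stroke→J3
bond 2 stroke→J1
bond 3 stroke→Sf1
bond 4 stroke→J2
bond 5 stroke→I1

β3 →Sf1  (Sf1 (Sf) sets flow on bond)
β1 →J3  (J3 needs exactly one e-in)
β0 →J2  (1-jn J2 has f-setter on 1)
β4 →J2  (J2 flow already set via bond 1)
β2 →J1  (C1: C, integral causality)
β5 →I1  (J1 effort already set via bond 2)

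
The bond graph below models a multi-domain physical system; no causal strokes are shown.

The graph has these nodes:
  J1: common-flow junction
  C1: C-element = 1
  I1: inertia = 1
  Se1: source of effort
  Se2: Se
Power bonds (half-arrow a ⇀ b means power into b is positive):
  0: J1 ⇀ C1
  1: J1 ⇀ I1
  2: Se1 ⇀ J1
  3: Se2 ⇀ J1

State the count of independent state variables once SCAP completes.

2  (C1, I1 all integral)

β2 stroke at J1  (Se1: effort source, stroke at far end)
β3 stroke at J1  (Se2 (Se) sets effort on bond)
β0 stroke at J1  (prefer integral on C1)
β1 stroke at I1  (closing 1-jn rule on J1)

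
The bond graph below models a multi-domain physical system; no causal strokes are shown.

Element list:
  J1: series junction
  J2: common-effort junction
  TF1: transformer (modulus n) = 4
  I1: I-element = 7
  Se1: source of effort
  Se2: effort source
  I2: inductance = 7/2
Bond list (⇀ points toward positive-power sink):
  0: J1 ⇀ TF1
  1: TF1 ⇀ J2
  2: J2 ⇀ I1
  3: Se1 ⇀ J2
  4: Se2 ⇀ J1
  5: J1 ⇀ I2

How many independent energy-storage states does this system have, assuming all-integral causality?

2  (I1, I2 all integral)

#3 |J2  (Se1 fixes effort; stroke away)
#4 |J1  (Se2: effort source, stroke at far end)
#1 |TF1  (common-e at J2 fixed by 3)
#2 |I1  (0-jn J2 has e-setter on 3)
#0 |J1  (TF1 one-in-one-out from 1)
#5 |I2  (J1 needs exactly one f-in)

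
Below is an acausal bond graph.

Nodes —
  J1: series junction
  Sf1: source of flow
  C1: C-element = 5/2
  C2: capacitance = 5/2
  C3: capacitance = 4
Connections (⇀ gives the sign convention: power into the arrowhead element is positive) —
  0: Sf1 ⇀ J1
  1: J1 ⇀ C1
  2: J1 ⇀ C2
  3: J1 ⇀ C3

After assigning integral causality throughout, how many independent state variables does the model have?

3  (C1, C2, C3 all integral)

b0 →Sf1  (source Sf1 imposes f)
b1 →J1  (1-jn J1 has f-setter on 0)
b2 →J1  (J1: bond 0 brought flow, rest push out)
b3 →J1  (common-f at J1 fixed by 0)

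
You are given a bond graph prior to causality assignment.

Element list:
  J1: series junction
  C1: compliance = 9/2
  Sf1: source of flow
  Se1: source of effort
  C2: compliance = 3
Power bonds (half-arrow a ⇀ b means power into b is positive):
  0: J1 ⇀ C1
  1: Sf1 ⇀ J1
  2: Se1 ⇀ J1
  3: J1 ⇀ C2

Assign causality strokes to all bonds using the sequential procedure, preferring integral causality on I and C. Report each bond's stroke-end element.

#0 |J1
#1 |Sf1
#2 |J1
#3 |J1

bond 1 →Sf1  (Sf1 (Sf) sets flow on bond)
bond 2 →J1  (Se1: effort source, stroke at far end)
bond 0 →J1  (common-f at J1 fixed by 1)
bond 3 →J1  (1-jn J1 has f-setter on 1)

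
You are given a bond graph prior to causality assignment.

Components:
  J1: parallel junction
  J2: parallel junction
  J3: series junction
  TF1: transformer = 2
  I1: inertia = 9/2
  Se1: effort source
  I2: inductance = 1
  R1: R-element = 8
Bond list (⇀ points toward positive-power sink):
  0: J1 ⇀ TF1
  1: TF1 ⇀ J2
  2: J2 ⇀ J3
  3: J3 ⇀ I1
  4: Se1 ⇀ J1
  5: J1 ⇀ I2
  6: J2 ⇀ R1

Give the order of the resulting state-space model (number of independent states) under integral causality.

b4 |J1  (source Se1 imposes e)
b0 |TF1  (0-jn J1 has e-setter on 4)
b5 |I2  (common-e at J1 fixed by 4)
b1 |J2  (TF TF1: opposite of bond 0)
b2 |J3  (common-e at J2 fixed by 1)
b6 |R1  (J2: bond 1 brought effort, rest push out)
b3 |I1  (only one flow-in slot at J3)

2  (I1, I2 all integral)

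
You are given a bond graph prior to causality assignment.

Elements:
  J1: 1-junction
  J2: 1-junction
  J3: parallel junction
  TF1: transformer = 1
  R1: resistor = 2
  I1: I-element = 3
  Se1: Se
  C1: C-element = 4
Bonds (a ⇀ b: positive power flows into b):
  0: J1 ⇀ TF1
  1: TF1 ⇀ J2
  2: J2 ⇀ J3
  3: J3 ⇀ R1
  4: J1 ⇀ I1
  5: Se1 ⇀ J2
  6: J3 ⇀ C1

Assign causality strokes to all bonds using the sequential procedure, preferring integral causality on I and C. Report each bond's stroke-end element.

β0 |J1
β1 |TF1
β2 |J2
β3 |R1
β4 |I1
β5 |J2
β6 |J3

b5 stroke at J2  (Se1 (Se) sets effort on bond)
b4 stroke at I1  (I1: I, integral causality)
b0 stroke at J1  (common-f at J1 fixed by 4)
b1 stroke at TF1  (TF1 one-in-one-out from 0)
b2 stroke at J2  (1-jn J2 has f-setter on 1)
b6 stroke at J3  (C1 outputs effort q/C1)
b3 stroke at R1  (J3 effort already set via bond 6)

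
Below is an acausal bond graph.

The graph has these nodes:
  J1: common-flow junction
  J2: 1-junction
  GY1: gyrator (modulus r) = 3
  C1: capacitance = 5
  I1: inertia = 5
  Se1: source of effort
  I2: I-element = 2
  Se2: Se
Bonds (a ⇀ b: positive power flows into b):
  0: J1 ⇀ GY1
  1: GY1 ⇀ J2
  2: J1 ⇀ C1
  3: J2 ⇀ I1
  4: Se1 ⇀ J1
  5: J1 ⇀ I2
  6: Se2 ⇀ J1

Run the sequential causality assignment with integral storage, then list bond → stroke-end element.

#4 |J1  (Se1: effort source, stroke at far end)
#6 |J1  (Se2: effort source, stroke at far end)
#2 |J1  (C1 integral (e out))
#3 |I1  (prefer integral on I1)
#1 |J2  (J2 flow already set via bond 3)
#0 |J1  (GY1: gyrator matches bond 1)
#5 |I2  (closing 1-jn rule on J1)

β0 →J1
β1 →J2
β2 →J1
β3 →I1
β4 →J1
β5 →I2
β6 →J1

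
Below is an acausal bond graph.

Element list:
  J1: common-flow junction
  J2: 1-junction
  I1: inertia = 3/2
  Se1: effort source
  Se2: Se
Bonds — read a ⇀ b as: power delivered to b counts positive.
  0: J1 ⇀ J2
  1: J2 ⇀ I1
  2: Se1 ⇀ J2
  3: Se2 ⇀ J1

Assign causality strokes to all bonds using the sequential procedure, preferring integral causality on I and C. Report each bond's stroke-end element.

#2 stroke at J2  (Se1 (Se) sets effort on bond)
#3 stroke at J1  (Se2: effort source, stroke at far end)
#0 stroke at J2  (closing 1-jn rule on J1)
#1 stroke at I1  (closing 1-jn rule on J2)

#0 |J2
#1 |I1
#2 |J2
#3 |J1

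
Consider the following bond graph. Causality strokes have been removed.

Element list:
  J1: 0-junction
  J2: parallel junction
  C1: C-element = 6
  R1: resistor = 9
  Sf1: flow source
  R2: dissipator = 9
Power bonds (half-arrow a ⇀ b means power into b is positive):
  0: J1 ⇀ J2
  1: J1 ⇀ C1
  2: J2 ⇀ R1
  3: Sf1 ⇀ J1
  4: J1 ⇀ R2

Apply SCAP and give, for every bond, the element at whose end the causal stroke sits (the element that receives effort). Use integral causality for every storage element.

#0 |J2
#1 |J1
#2 |R1
#3 |Sf1
#4 |R2

β3 stroke at Sf1  (Sf1: flow source, stroke at near end)
β1 stroke at J1  (C1 integral (e out))
β0 stroke at J2  (J1 effort already set via bond 1)
β4 stroke at R2  (J1: bond 1 brought effort, rest push out)
β2 stroke at R1  (0-jn J2 has e-setter on 0)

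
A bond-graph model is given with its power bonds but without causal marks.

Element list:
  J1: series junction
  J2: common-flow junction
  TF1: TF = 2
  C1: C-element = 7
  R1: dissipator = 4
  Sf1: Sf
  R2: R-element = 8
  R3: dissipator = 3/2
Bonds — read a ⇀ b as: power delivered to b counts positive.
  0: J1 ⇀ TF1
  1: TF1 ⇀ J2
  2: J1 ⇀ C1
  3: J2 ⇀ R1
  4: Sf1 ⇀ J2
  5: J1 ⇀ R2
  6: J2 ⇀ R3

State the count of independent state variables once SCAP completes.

1  (C1 all integral)

bond 4 stroke at Sf1  (source Sf1 imposes f)
bond 1 stroke at J2  (1-jn J2 has f-setter on 4)
bond 3 stroke at J2  (common-f at J2 fixed by 4)
bond 6 stroke at J2  (J2: bond 4 brought flow, rest push out)
bond 0 stroke at TF1  (TF1 one-in-one-out from 1)
bond 2 stroke at J1  (common-f at J1 fixed by 0)
bond 5 stroke at J1  (J1 flow already set via bond 0)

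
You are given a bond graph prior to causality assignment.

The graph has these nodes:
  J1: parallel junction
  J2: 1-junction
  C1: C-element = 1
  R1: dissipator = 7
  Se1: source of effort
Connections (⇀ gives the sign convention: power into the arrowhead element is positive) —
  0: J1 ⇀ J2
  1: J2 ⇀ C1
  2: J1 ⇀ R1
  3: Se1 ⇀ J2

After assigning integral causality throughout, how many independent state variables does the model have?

1  (C1 all integral)

#3 →J2  (source Se1 imposes e)
#1 →J2  (prefer integral on C1)
#0 →J1  (J2 needs exactly one f-in)
#2 →R1  (common-e at J1 fixed by 0)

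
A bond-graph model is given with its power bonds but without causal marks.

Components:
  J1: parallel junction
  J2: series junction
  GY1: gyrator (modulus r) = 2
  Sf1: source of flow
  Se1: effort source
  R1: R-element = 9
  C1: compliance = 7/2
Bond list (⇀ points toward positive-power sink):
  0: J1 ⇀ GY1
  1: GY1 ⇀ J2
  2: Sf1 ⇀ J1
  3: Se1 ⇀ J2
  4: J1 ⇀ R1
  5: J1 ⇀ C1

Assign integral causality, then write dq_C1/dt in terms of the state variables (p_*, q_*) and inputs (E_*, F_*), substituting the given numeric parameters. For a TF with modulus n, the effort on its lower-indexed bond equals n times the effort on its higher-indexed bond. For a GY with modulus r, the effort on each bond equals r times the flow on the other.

dq_C1/dt = E_Se1/2 + F_Sf1 - 2*q_C1/63

β2 stroke at Sf1  (Sf1: flow source, stroke at near end)
β3 stroke at J2  (Se1 fixes effort; stroke away)
β1 stroke at GY1  (closing 1-jn rule on J2)
β0 stroke at GY1  (GY1 both-in/both-out from 1)
β5 stroke at J1  (C1 integral (e out))
β4 stroke at R1  (J1 effort already set via bond 5)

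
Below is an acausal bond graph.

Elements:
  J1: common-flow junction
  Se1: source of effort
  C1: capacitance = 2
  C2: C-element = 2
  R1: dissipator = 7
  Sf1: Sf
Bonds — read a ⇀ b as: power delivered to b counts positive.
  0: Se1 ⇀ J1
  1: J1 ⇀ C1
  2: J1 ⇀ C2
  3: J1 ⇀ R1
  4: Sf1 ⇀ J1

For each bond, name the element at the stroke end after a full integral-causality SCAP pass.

#0 stroke at J1  (Se1 (Se) sets effort on bond)
#4 stroke at Sf1  (Sf1 fixes flow; stroke at Sf1)
#1 stroke at J1  (J1 flow already set via bond 4)
#2 stroke at J1  (common-f at J1 fixed by 4)
#3 stroke at J1  (J1: bond 4 brought flow, rest push out)

b0 |J1
b1 |J1
b2 |J1
b3 |J1
b4 |Sf1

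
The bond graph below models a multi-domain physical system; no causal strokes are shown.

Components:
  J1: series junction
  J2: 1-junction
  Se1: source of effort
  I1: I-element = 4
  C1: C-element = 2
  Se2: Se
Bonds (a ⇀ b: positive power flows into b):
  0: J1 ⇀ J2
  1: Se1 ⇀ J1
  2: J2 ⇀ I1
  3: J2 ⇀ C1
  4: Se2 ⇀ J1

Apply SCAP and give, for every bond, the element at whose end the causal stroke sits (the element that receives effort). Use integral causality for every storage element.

b0 stroke→J2
b1 stroke→J1
b2 stroke→I1
b3 stroke→J2
b4 stroke→J1

bond 1 stroke at J1  (Se1 (Se) sets effort on bond)
bond 4 stroke at J1  (Se2 (Se) sets effort on bond)
bond 0 stroke at J2  (J1 needs exactly one f-in)
bond 2 stroke at I1  (I1 integral (f out))
bond 3 stroke at J2  (J2 flow already set via bond 2)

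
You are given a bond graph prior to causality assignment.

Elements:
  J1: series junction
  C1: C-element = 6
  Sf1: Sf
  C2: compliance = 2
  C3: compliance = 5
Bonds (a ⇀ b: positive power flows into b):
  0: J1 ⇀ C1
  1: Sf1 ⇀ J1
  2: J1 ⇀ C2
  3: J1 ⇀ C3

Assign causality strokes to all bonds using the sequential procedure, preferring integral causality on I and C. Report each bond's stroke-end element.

b0 stroke→J1
b1 stroke→Sf1
b2 stroke→J1
b3 stroke→J1

bond 1 →Sf1  (Sf1: flow source, stroke at near end)
bond 0 →J1  (common-f at J1 fixed by 1)
bond 2 →J1  (1-jn J1 has f-setter on 1)
bond 3 →J1  (J1 flow already set via bond 1)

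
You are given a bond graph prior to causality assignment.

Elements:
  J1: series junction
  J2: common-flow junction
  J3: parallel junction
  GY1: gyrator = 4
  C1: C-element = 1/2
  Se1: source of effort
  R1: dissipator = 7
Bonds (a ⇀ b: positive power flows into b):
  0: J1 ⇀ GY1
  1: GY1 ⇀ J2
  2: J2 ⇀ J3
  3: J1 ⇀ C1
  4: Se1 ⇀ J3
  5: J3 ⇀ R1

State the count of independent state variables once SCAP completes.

β4 stroke→J3  (Se1 fixes effort; stroke away)
β2 stroke→J2  (J3 effort already set via bond 4)
β5 stroke→R1  (J3: bond 4 brought effort, rest push out)
β1 stroke→GY1  (closing 1-jn rule on J2)
β0 stroke→GY1  (GY1 both-in/both-out from 1)
β3 stroke→J1  (J1: bond 0 brought flow, rest push out)

1  (C1 all integral)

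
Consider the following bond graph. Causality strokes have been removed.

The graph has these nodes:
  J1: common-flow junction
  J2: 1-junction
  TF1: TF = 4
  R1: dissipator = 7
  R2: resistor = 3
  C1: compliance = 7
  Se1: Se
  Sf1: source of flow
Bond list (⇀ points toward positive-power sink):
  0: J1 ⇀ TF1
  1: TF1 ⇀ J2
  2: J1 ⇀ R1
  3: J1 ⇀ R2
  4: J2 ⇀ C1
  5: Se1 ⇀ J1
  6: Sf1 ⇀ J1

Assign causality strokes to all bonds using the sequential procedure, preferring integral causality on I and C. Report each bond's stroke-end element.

b5 |J1  (Se1 (Se) sets effort on bond)
b6 |Sf1  (Sf1: flow source, stroke at near end)
b0 |J1  (common-f at J1 fixed by 6)
b2 |J1  (J1: bond 6 brought flow, rest push out)
b3 |J1  (J1: bond 6 brought flow, rest push out)
b1 |TF1  (through TF1, causality passes straight; one stroke at TF1)
b4 |J2  (common-f at J2 fixed by 1)

β0 stroke at J1
β1 stroke at TF1
β2 stroke at J1
β3 stroke at J1
β4 stroke at J2
β5 stroke at J1
β6 stroke at Sf1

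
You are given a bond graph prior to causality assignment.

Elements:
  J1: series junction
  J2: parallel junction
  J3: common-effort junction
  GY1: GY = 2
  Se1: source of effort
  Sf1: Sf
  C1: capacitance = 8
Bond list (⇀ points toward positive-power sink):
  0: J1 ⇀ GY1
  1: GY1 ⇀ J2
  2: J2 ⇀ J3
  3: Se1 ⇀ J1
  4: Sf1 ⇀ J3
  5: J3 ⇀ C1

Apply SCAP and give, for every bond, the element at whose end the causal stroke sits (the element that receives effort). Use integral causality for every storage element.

bond 0 |GY1
bond 1 |GY1
bond 2 |J2
bond 3 |J1
bond 4 |Sf1
bond 5 |J3

β3 |J1  (Se1 fixes effort; stroke away)
β4 |Sf1  (Sf1: flow source, stroke at near end)
β0 |GY1  (J1: last free bond brings flow in)
β1 |GY1  (GY1: gyrator matches bond 0)
β2 |J2  (J2: last free bond brings effort in)
β5 |J3  (closing 0-jn rule on J3)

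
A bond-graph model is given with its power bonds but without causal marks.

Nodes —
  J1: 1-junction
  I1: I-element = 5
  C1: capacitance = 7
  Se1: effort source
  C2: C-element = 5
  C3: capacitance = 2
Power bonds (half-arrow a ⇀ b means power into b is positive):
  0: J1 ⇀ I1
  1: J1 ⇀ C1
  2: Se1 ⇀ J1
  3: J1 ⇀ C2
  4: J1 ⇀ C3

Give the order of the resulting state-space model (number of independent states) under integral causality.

bond 2 |J1  (Se1 (Se) sets effort on bond)
bond 0 |I1  (prefer integral on I1)
bond 1 |J1  (common-f at J1 fixed by 0)
bond 3 |J1  (J1 flow already set via bond 0)
bond 4 |J1  (common-f at J1 fixed by 0)

4  (C1, C2, C3, I1 all integral)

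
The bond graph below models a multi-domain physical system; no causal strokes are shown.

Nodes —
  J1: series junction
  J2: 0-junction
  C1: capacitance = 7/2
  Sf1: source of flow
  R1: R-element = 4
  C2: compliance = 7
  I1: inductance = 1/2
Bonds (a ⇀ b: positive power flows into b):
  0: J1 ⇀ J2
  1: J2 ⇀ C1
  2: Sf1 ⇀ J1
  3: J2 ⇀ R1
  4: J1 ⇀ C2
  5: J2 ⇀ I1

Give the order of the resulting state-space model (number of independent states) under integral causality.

b2 |Sf1  (Sf1 (Sf) sets flow on bond)
b0 |J1  (1-jn J1 has f-setter on 2)
b4 |J1  (1-jn J1 has f-setter on 2)
b1 |J2  (C1: C, integral causality)
b3 |R1  (J2 effort already set via bond 1)
b5 |I1  (J2: bond 1 brought effort, rest push out)

3  (C1, C2, I1 all integral)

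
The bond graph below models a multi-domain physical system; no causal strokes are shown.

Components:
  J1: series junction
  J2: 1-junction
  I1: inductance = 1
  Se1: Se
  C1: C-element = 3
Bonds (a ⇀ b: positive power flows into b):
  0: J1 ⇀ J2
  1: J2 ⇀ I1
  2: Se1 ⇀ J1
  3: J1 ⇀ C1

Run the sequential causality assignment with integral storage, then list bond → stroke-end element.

b0 |J2
b1 |I1
b2 |J1
b3 |J1

β2 →J1  (Se1 fixes effort; stroke away)
β1 →I1  (I1 outputs flow p/I1)
β0 →J2  (J2 flow already set via bond 1)
β3 →J1  (J1 flow already set via bond 0)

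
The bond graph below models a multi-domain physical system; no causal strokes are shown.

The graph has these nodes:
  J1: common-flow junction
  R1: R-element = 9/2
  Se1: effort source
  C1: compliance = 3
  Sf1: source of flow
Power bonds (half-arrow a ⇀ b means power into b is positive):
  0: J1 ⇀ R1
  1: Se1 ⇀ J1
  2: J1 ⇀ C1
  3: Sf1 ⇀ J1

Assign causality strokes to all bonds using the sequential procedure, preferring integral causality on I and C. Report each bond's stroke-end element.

b1 |J1  (Se1 (Se) sets effort on bond)
b3 |Sf1  (source Sf1 imposes f)
b0 |J1  (J1: bond 3 brought flow, rest push out)
b2 |J1  (J1: bond 3 brought flow, rest push out)

β0 stroke at J1
β1 stroke at J1
β2 stroke at J1
β3 stroke at Sf1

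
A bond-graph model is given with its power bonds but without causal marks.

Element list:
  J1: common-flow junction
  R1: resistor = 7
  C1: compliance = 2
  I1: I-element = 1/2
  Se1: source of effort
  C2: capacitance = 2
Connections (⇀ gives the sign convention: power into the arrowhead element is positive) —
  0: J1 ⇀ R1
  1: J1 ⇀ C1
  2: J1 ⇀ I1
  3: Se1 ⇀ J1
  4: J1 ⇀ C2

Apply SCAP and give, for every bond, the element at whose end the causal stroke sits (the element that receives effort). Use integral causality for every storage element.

β0 stroke at J1
β1 stroke at J1
β2 stroke at I1
β3 stroke at J1
β4 stroke at J1

bond 3 stroke at J1  (Se1 (Se) sets effort on bond)
bond 1 stroke at J1  (prefer integral on C1)
bond 2 stroke at I1  (I1: I, integral causality)
bond 0 stroke at J1  (J1: bond 2 brought flow, rest push out)
bond 4 stroke at J1  (J1 flow already set via bond 2)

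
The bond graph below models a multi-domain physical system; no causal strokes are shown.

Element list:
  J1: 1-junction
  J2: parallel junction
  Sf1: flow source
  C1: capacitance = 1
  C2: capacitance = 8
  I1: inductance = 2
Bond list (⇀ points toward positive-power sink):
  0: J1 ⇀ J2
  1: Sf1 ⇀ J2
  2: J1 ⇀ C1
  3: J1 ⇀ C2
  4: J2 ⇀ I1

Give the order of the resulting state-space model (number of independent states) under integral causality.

#1 stroke at Sf1  (Sf1: flow source, stroke at near end)
#2 stroke at J1  (C1 integral (e out))
#3 stroke at J1  (C2 outputs effort q/C2)
#0 stroke at J2  (J1: last free bond brings flow in)
#4 stroke at I1  (0-jn J2 has e-setter on 0)

3  (C1, C2, I1 all integral)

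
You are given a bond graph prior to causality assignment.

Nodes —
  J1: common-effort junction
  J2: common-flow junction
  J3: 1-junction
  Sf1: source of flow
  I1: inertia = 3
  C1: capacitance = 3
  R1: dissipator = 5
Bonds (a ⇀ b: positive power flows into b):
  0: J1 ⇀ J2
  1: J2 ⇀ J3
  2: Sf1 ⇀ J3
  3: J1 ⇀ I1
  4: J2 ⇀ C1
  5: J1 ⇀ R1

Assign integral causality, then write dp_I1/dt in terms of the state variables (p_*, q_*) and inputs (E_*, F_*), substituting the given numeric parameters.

b2 |Sf1  (Sf1: flow source, stroke at near end)
b1 |J3  (common-f at J3 fixed by 2)
b0 |J2  (J2: bond 1 brought flow, rest push out)
b4 |J2  (common-f at J2 fixed by 1)
b3 |I1  (I1: I, integral causality)
b5 |J1  (closing 0-jn rule on J1)

dp_I1/dt = -5*F_Sf1 - 5*p_I1/3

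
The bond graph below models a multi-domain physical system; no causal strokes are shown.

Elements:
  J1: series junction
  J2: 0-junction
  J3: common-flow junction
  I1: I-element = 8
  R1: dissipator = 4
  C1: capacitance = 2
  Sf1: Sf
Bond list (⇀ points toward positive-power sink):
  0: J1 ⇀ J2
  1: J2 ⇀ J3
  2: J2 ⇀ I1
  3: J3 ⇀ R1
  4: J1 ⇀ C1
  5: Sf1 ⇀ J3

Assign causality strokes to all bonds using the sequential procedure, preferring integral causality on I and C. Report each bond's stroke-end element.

#0 stroke at J2
#1 stroke at J3
#2 stroke at I1
#3 stroke at J3
#4 stroke at J1
#5 stroke at Sf1

β5 stroke→Sf1  (Sf1 fixes flow; stroke at Sf1)
β1 stroke→J3  (J3 flow already set via bond 5)
β3 stroke→J3  (common-f at J3 fixed by 5)
β2 stroke→I1  (I1 outputs flow p/I1)
β0 stroke→J2  (only one effort-in slot at J2)
β4 stroke→J1  (common-f at J1 fixed by 0)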